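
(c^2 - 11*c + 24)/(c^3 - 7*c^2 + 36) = (c - 8)/(c^2 - 4*c - 12)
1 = 1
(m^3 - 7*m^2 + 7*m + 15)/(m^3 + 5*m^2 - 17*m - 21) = (m - 5)/(m + 7)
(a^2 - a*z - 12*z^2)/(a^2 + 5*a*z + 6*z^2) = (a - 4*z)/(a + 2*z)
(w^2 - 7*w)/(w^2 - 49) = w/(w + 7)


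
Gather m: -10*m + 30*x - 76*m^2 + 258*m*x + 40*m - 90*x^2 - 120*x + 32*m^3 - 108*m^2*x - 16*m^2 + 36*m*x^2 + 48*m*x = 32*m^3 + m^2*(-108*x - 92) + m*(36*x^2 + 306*x + 30) - 90*x^2 - 90*x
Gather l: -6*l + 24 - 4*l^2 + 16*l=-4*l^2 + 10*l + 24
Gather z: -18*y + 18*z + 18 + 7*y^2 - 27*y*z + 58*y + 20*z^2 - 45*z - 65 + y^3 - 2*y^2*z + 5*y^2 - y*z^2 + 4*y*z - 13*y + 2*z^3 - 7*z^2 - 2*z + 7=y^3 + 12*y^2 + 27*y + 2*z^3 + z^2*(13 - y) + z*(-2*y^2 - 23*y - 29) - 40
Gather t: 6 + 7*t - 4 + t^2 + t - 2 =t^2 + 8*t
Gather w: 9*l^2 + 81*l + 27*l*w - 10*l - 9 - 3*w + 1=9*l^2 + 71*l + w*(27*l - 3) - 8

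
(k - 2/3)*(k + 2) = k^2 + 4*k/3 - 4/3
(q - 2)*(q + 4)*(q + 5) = q^3 + 7*q^2 + 2*q - 40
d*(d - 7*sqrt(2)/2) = d^2 - 7*sqrt(2)*d/2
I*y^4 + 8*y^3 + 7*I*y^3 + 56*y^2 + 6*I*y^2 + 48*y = y*(y + 6)*(y - 8*I)*(I*y + I)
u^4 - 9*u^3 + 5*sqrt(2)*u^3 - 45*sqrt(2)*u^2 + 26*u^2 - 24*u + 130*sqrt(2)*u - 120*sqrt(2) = (u - 4)*(u - 3)*(u - 2)*(u + 5*sqrt(2))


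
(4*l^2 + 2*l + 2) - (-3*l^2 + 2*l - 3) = 7*l^2 + 5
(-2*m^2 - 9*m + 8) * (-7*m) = 14*m^3 + 63*m^2 - 56*m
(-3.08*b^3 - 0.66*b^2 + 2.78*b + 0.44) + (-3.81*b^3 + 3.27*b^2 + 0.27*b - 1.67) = -6.89*b^3 + 2.61*b^2 + 3.05*b - 1.23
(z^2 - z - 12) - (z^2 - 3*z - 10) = 2*z - 2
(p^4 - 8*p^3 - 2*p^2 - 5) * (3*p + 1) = 3*p^5 - 23*p^4 - 14*p^3 - 2*p^2 - 15*p - 5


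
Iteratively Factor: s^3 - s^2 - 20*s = (s - 5)*(s^2 + 4*s) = s*(s - 5)*(s + 4)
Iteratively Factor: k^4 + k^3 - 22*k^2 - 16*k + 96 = (k - 4)*(k^3 + 5*k^2 - 2*k - 24) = (k - 4)*(k - 2)*(k^2 + 7*k + 12) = (k - 4)*(k - 2)*(k + 3)*(k + 4)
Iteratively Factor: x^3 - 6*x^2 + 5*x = (x)*(x^2 - 6*x + 5) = x*(x - 5)*(x - 1)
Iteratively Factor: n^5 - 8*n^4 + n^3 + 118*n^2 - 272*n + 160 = (n - 5)*(n^4 - 3*n^3 - 14*n^2 + 48*n - 32) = (n - 5)*(n - 4)*(n^3 + n^2 - 10*n + 8) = (n - 5)*(n - 4)*(n + 4)*(n^2 - 3*n + 2) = (n - 5)*(n - 4)*(n - 2)*(n + 4)*(n - 1)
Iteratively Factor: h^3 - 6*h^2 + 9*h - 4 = (h - 1)*(h^2 - 5*h + 4) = (h - 4)*(h - 1)*(h - 1)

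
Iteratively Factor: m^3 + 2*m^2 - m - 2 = (m + 2)*(m^2 - 1) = (m - 1)*(m + 2)*(m + 1)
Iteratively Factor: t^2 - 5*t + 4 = (t - 1)*(t - 4)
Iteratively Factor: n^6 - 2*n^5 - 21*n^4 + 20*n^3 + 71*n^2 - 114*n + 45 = (n - 1)*(n^5 - n^4 - 22*n^3 - 2*n^2 + 69*n - 45) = (n - 1)*(n + 3)*(n^4 - 4*n^3 - 10*n^2 + 28*n - 15) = (n - 1)*(n + 3)^2*(n^3 - 7*n^2 + 11*n - 5) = (n - 1)^2*(n + 3)^2*(n^2 - 6*n + 5) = (n - 5)*(n - 1)^2*(n + 3)^2*(n - 1)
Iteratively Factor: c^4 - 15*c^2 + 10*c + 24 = (c + 4)*(c^3 - 4*c^2 + c + 6) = (c + 1)*(c + 4)*(c^2 - 5*c + 6) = (c - 2)*(c + 1)*(c + 4)*(c - 3)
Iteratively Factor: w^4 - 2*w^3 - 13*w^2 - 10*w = (w)*(w^3 - 2*w^2 - 13*w - 10) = w*(w + 2)*(w^2 - 4*w - 5) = w*(w - 5)*(w + 2)*(w + 1)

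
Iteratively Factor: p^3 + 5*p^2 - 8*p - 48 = (p - 3)*(p^2 + 8*p + 16) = (p - 3)*(p + 4)*(p + 4)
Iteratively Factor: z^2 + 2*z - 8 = (z + 4)*(z - 2)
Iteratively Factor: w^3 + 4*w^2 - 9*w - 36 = (w + 4)*(w^2 - 9) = (w - 3)*(w + 4)*(w + 3)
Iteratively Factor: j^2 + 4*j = (j + 4)*(j)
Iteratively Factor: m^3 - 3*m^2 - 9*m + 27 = (m - 3)*(m^2 - 9) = (m - 3)^2*(m + 3)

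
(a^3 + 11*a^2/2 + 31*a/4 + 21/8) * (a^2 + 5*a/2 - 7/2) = a^5 + 8*a^4 + 18*a^3 + 11*a^2/4 - 329*a/16 - 147/16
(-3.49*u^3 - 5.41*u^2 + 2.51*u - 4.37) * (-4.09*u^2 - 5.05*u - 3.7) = 14.2741*u^5 + 39.7514*u^4 + 29.9676*u^3 + 25.2148*u^2 + 12.7815*u + 16.169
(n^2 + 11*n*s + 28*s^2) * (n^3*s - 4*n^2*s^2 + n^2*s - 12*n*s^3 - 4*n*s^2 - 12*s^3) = n^5*s + 7*n^4*s^2 + n^4*s - 28*n^3*s^3 + 7*n^3*s^2 - 244*n^2*s^4 - 28*n^2*s^3 - 336*n*s^5 - 244*n*s^4 - 336*s^5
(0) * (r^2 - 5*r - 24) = 0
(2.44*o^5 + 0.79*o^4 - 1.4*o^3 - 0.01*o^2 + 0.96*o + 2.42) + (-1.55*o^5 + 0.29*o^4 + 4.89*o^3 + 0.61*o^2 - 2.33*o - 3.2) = 0.89*o^5 + 1.08*o^4 + 3.49*o^3 + 0.6*o^2 - 1.37*o - 0.78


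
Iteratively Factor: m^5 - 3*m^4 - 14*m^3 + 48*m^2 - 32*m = (m - 2)*(m^4 - m^3 - 16*m^2 + 16*m) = m*(m - 2)*(m^3 - m^2 - 16*m + 16) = m*(m - 4)*(m - 2)*(m^2 + 3*m - 4) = m*(m - 4)*(m - 2)*(m + 4)*(m - 1)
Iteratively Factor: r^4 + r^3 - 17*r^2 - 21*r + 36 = (r + 3)*(r^3 - 2*r^2 - 11*r + 12) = (r + 3)^2*(r^2 - 5*r + 4) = (r - 4)*(r + 3)^2*(r - 1)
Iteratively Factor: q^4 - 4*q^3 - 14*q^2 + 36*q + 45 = (q + 3)*(q^3 - 7*q^2 + 7*q + 15) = (q + 1)*(q + 3)*(q^2 - 8*q + 15) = (q - 3)*(q + 1)*(q + 3)*(q - 5)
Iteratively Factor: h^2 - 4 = (h + 2)*(h - 2)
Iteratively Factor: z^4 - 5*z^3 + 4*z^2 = (z)*(z^3 - 5*z^2 + 4*z) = z*(z - 4)*(z^2 - z) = z*(z - 4)*(z - 1)*(z)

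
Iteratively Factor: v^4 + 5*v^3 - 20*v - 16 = (v + 4)*(v^3 + v^2 - 4*v - 4) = (v + 1)*(v + 4)*(v^2 - 4) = (v + 1)*(v + 2)*(v + 4)*(v - 2)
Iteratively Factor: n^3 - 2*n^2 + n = (n - 1)*(n^2 - n) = (n - 1)^2*(n)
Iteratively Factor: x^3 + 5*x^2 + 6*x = (x + 2)*(x^2 + 3*x) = (x + 2)*(x + 3)*(x)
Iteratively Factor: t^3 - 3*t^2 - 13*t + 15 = (t - 5)*(t^2 + 2*t - 3) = (t - 5)*(t + 3)*(t - 1)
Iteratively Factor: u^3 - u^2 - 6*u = (u + 2)*(u^2 - 3*u) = (u - 3)*(u + 2)*(u)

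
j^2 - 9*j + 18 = (j - 6)*(j - 3)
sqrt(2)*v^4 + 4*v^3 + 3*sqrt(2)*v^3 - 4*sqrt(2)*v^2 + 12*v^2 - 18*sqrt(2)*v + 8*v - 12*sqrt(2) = (v + 2)*(v - sqrt(2))*(v + 3*sqrt(2))*(sqrt(2)*v + sqrt(2))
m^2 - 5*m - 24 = (m - 8)*(m + 3)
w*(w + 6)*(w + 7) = w^3 + 13*w^2 + 42*w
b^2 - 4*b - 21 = (b - 7)*(b + 3)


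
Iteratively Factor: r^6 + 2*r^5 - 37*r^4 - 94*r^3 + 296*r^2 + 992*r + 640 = (r - 5)*(r^5 + 7*r^4 - 2*r^3 - 104*r^2 - 224*r - 128) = (r - 5)*(r + 1)*(r^4 + 6*r^3 - 8*r^2 - 96*r - 128) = (r - 5)*(r + 1)*(r + 4)*(r^3 + 2*r^2 - 16*r - 32) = (r - 5)*(r + 1)*(r + 4)^2*(r^2 - 2*r - 8) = (r - 5)*(r + 1)*(r + 2)*(r + 4)^2*(r - 4)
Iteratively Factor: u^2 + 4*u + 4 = (u + 2)*(u + 2)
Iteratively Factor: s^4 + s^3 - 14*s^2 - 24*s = (s - 4)*(s^3 + 5*s^2 + 6*s) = (s - 4)*(s + 2)*(s^2 + 3*s) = s*(s - 4)*(s + 2)*(s + 3)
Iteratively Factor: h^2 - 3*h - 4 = (h + 1)*(h - 4)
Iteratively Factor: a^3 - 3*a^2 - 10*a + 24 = (a - 4)*(a^2 + a - 6) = (a - 4)*(a + 3)*(a - 2)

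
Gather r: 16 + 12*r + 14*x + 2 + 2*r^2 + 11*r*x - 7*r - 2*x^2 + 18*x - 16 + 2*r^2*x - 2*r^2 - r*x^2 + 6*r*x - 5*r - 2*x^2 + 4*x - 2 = 2*r^2*x + r*(-x^2 + 17*x) - 4*x^2 + 36*x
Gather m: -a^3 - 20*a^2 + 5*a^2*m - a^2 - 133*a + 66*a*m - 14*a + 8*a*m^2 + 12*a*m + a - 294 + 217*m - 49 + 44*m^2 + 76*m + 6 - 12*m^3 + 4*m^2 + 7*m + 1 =-a^3 - 21*a^2 - 146*a - 12*m^3 + m^2*(8*a + 48) + m*(5*a^2 + 78*a + 300) - 336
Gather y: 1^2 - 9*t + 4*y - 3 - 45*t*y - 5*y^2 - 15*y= -9*t - 5*y^2 + y*(-45*t - 11) - 2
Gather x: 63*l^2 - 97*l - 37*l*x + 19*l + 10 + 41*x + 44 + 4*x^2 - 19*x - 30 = 63*l^2 - 78*l + 4*x^2 + x*(22 - 37*l) + 24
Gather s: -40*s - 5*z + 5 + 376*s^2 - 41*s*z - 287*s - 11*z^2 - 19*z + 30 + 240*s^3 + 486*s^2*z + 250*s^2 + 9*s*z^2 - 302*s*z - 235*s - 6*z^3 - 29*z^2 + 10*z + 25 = 240*s^3 + s^2*(486*z + 626) + s*(9*z^2 - 343*z - 562) - 6*z^3 - 40*z^2 - 14*z + 60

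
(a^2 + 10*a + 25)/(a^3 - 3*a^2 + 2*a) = (a^2 + 10*a + 25)/(a*(a^2 - 3*a + 2))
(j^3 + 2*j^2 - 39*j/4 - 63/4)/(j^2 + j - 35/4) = (2*j^2 - 3*j - 9)/(2*j - 5)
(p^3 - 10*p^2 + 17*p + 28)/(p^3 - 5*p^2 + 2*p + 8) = (p - 7)/(p - 2)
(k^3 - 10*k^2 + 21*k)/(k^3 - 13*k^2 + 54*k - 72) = k*(k - 7)/(k^2 - 10*k + 24)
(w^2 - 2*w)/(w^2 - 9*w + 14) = w/(w - 7)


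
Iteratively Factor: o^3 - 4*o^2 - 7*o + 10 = (o + 2)*(o^2 - 6*o + 5) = (o - 5)*(o + 2)*(o - 1)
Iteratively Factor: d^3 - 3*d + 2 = (d - 1)*(d^2 + d - 2) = (d - 1)*(d + 2)*(d - 1)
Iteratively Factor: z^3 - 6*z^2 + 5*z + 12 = (z + 1)*(z^2 - 7*z + 12) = (z - 3)*(z + 1)*(z - 4)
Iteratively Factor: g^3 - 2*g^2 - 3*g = (g + 1)*(g^2 - 3*g) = (g - 3)*(g + 1)*(g)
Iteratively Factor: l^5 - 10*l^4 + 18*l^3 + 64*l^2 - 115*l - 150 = (l - 3)*(l^4 - 7*l^3 - 3*l^2 + 55*l + 50) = (l - 3)*(l + 1)*(l^3 - 8*l^2 + 5*l + 50) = (l - 3)*(l + 1)*(l + 2)*(l^2 - 10*l + 25) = (l - 5)*(l - 3)*(l + 1)*(l + 2)*(l - 5)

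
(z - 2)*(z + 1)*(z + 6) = z^3 + 5*z^2 - 8*z - 12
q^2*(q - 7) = q^3 - 7*q^2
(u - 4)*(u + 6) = u^2 + 2*u - 24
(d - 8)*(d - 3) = d^2 - 11*d + 24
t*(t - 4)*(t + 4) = t^3 - 16*t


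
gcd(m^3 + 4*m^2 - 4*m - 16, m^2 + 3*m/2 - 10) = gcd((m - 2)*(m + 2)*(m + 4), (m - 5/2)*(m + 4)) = m + 4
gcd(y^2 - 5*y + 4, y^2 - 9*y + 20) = y - 4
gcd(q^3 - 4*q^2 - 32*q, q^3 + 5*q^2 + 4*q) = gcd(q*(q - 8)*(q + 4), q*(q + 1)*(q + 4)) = q^2 + 4*q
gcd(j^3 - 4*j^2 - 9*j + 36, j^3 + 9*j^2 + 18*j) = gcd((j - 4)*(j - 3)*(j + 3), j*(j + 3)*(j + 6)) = j + 3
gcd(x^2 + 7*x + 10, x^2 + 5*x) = x + 5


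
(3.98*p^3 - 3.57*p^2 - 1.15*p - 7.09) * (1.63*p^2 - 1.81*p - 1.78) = 6.4874*p^5 - 13.0229*p^4 - 2.4972*p^3 - 3.1206*p^2 + 14.8799*p + 12.6202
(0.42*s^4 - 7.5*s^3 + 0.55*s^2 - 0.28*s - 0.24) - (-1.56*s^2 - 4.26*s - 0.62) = 0.42*s^4 - 7.5*s^3 + 2.11*s^2 + 3.98*s + 0.38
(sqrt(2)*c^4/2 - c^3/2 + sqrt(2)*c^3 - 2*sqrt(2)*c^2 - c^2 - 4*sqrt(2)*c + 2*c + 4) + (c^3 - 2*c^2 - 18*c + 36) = sqrt(2)*c^4/2 + c^3/2 + sqrt(2)*c^3 - 3*c^2 - 2*sqrt(2)*c^2 - 16*c - 4*sqrt(2)*c + 40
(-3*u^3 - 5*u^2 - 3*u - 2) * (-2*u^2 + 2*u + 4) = 6*u^5 + 4*u^4 - 16*u^3 - 22*u^2 - 16*u - 8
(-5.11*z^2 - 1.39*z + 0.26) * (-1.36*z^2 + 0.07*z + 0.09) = 6.9496*z^4 + 1.5327*z^3 - 0.9108*z^2 - 0.1069*z + 0.0234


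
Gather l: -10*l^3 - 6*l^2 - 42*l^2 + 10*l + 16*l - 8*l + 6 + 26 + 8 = -10*l^3 - 48*l^2 + 18*l + 40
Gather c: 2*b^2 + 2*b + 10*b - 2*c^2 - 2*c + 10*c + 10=2*b^2 + 12*b - 2*c^2 + 8*c + 10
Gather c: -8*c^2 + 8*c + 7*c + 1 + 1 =-8*c^2 + 15*c + 2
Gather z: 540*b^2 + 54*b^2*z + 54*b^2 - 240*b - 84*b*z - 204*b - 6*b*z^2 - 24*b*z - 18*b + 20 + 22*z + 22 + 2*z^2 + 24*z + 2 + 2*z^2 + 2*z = 594*b^2 - 462*b + z^2*(4 - 6*b) + z*(54*b^2 - 108*b + 48) + 44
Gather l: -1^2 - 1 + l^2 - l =l^2 - l - 2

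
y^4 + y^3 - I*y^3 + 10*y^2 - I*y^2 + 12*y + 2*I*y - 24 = (y - 1)*(y + 2)*(y - 4*I)*(y + 3*I)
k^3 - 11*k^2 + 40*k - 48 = (k - 4)^2*(k - 3)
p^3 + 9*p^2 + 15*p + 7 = (p + 1)^2*(p + 7)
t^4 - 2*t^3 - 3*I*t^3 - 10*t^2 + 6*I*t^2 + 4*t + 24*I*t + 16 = (t - 4)*(t + 2)*(t - 2*I)*(t - I)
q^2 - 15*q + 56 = (q - 8)*(q - 7)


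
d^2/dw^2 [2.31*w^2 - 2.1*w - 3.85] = 4.62000000000000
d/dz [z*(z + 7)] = 2*z + 7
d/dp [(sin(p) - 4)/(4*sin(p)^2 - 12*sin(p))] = (-cos(p) + 8/tan(p) - 12*cos(p)/sin(p)^2)/(4*(sin(p) - 3)^2)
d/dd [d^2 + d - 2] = 2*d + 1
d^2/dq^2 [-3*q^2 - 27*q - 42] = -6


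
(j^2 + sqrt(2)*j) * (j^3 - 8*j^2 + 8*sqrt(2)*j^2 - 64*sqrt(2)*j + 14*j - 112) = j^5 - 8*j^4 + 9*sqrt(2)*j^4 - 72*sqrt(2)*j^3 + 30*j^3 - 240*j^2 + 14*sqrt(2)*j^2 - 112*sqrt(2)*j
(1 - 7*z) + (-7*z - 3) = -14*z - 2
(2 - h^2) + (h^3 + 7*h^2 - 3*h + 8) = h^3 + 6*h^2 - 3*h + 10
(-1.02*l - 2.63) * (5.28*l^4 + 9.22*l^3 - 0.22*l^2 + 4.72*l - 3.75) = -5.3856*l^5 - 23.2908*l^4 - 24.0242*l^3 - 4.2358*l^2 - 8.5886*l + 9.8625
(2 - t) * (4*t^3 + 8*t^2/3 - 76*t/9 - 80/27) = -4*t^4 + 16*t^3/3 + 124*t^2/9 - 376*t/27 - 160/27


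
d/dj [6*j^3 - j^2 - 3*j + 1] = 18*j^2 - 2*j - 3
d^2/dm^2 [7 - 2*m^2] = -4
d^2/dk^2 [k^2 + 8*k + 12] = 2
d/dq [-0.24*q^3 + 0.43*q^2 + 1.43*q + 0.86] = -0.72*q^2 + 0.86*q + 1.43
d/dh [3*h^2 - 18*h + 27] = 6*h - 18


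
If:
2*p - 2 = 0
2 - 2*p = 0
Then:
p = 1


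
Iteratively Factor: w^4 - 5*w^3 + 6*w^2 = (w)*(w^3 - 5*w^2 + 6*w) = w*(w - 2)*(w^2 - 3*w) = w*(w - 3)*(w - 2)*(w)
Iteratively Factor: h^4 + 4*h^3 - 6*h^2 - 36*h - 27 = (h + 1)*(h^3 + 3*h^2 - 9*h - 27) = (h - 3)*(h + 1)*(h^2 + 6*h + 9) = (h - 3)*(h + 1)*(h + 3)*(h + 3)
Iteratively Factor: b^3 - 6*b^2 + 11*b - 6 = (b - 2)*(b^2 - 4*b + 3) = (b - 2)*(b - 1)*(b - 3)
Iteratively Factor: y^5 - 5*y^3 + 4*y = (y - 2)*(y^4 + 2*y^3 - y^2 - 2*y) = (y - 2)*(y - 1)*(y^3 + 3*y^2 + 2*y) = (y - 2)*(y - 1)*(y + 1)*(y^2 + 2*y) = (y - 2)*(y - 1)*(y + 1)*(y + 2)*(y)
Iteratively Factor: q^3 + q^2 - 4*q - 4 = (q + 1)*(q^2 - 4) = (q - 2)*(q + 1)*(q + 2)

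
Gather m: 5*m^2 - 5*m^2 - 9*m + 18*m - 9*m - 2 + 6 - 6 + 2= 0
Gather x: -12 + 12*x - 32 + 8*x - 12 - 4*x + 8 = 16*x - 48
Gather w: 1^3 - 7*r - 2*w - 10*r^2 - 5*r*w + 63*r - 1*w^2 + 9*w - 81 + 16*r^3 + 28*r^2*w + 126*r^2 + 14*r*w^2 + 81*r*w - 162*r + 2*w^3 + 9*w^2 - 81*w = 16*r^3 + 116*r^2 - 106*r + 2*w^3 + w^2*(14*r + 8) + w*(28*r^2 + 76*r - 74) - 80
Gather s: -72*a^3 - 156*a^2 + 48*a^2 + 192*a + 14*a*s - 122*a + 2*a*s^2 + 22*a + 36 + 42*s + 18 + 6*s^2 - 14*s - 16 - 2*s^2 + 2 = -72*a^3 - 108*a^2 + 92*a + s^2*(2*a + 4) + s*(14*a + 28) + 40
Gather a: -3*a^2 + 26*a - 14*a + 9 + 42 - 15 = -3*a^2 + 12*a + 36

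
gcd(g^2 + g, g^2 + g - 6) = 1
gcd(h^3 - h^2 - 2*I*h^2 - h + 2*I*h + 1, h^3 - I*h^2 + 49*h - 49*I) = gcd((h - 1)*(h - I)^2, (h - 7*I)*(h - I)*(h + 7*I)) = h - I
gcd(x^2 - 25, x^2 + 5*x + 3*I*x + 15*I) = x + 5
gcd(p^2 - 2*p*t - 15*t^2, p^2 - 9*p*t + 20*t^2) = p - 5*t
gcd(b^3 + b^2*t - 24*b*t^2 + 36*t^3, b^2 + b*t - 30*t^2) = b + 6*t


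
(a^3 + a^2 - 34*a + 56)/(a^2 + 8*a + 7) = (a^2 - 6*a + 8)/(a + 1)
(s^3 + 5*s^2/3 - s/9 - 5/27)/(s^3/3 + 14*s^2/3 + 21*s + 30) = (27*s^3 + 45*s^2 - 3*s - 5)/(9*(s^3 + 14*s^2 + 63*s + 90))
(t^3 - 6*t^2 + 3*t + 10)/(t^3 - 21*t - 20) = (t - 2)/(t + 4)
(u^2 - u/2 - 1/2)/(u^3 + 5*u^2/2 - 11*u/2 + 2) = (2*u + 1)/(2*u^2 + 7*u - 4)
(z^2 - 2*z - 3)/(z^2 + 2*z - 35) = (z^2 - 2*z - 3)/(z^2 + 2*z - 35)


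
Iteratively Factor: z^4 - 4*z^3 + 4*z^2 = (z)*(z^3 - 4*z^2 + 4*z) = z^2*(z^2 - 4*z + 4) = z^2*(z - 2)*(z - 2)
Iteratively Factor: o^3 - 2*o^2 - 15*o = (o + 3)*(o^2 - 5*o) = o*(o + 3)*(o - 5)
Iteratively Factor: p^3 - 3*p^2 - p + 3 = (p + 1)*(p^2 - 4*p + 3) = (p - 3)*(p + 1)*(p - 1)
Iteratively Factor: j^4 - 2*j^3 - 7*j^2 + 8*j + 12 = (j + 1)*(j^3 - 3*j^2 - 4*j + 12) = (j - 2)*(j + 1)*(j^2 - j - 6) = (j - 3)*(j - 2)*(j + 1)*(j + 2)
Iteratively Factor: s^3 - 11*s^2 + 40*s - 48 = (s - 4)*(s^2 - 7*s + 12) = (s - 4)^2*(s - 3)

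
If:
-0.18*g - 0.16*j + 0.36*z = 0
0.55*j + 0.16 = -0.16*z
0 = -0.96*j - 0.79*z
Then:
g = 1.49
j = -0.45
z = 0.55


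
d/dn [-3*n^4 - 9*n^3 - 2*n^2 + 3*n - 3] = -12*n^3 - 27*n^2 - 4*n + 3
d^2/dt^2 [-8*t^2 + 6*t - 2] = -16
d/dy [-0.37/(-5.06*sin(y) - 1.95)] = -1.8722*cos(y)/(5.06*sin(y) + 1.95)^2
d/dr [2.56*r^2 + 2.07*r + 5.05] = 5.12*r + 2.07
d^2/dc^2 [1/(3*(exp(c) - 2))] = (exp(c) + 2)*exp(c)/(3*(exp(c) - 2)^3)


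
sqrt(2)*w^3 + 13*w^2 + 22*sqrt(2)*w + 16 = (w + 2*sqrt(2))*(w + 4*sqrt(2))*(sqrt(2)*w + 1)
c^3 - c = c*(c - 1)*(c + 1)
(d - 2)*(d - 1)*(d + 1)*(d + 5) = d^4 + 3*d^3 - 11*d^2 - 3*d + 10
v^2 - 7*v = v*(v - 7)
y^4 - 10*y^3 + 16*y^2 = y^2*(y - 8)*(y - 2)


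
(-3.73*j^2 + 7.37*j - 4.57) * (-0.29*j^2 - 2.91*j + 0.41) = 1.0817*j^4 + 8.717*j^3 - 21.6507*j^2 + 16.3204*j - 1.8737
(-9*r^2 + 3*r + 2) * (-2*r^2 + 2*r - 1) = 18*r^4 - 24*r^3 + 11*r^2 + r - 2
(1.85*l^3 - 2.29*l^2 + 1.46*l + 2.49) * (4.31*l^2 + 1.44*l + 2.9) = 7.9735*l^5 - 7.2059*l^4 + 8.36*l^3 + 6.1933*l^2 + 7.8196*l + 7.221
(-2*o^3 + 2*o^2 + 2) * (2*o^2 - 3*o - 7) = -4*o^5 + 10*o^4 + 8*o^3 - 10*o^2 - 6*o - 14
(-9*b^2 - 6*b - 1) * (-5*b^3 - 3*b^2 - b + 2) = 45*b^5 + 57*b^4 + 32*b^3 - 9*b^2 - 11*b - 2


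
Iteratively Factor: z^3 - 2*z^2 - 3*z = (z)*(z^2 - 2*z - 3) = z*(z - 3)*(z + 1)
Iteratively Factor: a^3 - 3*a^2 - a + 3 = (a + 1)*(a^2 - 4*a + 3) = (a - 3)*(a + 1)*(a - 1)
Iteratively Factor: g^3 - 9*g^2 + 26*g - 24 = (g - 4)*(g^2 - 5*g + 6) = (g - 4)*(g - 2)*(g - 3)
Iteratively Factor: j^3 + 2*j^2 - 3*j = (j)*(j^2 + 2*j - 3) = j*(j - 1)*(j + 3)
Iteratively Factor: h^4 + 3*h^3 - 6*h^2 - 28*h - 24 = (h - 3)*(h^3 + 6*h^2 + 12*h + 8) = (h - 3)*(h + 2)*(h^2 + 4*h + 4) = (h - 3)*(h + 2)^2*(h + 2)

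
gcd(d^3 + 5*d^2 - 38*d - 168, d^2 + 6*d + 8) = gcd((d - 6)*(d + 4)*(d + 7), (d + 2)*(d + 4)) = d + 4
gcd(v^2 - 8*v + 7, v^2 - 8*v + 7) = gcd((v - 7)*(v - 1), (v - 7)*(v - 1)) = v^2 - 8*v + 7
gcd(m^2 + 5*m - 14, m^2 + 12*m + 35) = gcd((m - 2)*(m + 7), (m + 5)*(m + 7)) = m + 7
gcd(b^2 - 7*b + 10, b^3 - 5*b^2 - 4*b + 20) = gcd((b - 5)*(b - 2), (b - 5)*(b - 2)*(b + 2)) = b^2 - 7*b + 10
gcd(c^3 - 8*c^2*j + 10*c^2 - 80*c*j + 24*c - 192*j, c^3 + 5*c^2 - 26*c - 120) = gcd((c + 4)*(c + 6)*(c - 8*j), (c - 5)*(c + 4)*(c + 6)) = c^2 + 10*c + 24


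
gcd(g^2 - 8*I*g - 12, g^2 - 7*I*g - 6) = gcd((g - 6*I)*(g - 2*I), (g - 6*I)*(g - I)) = g - 6*I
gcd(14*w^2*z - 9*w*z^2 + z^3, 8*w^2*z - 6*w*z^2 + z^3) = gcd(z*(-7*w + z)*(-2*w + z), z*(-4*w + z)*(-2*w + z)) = -2*w*z + z^2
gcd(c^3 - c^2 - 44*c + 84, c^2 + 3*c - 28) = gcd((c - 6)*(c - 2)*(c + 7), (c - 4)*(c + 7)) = c + 7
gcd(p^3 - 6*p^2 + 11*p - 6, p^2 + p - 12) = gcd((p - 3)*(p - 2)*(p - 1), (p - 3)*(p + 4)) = p - 3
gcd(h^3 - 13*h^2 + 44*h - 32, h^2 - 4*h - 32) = h - 8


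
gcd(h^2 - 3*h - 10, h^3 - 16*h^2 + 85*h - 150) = h - 5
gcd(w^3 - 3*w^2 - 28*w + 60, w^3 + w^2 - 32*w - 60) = w^2 - w - 30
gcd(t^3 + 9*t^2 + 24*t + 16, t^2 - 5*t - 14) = 1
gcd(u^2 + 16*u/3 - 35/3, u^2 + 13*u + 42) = u + 7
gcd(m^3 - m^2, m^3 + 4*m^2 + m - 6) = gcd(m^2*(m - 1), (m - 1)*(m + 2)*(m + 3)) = m - 1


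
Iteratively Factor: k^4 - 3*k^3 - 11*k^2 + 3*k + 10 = (k + 2)*(k^3 - 5*k^2 - k + 5) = (k - 5)*(k + 2)*(k^2 - 1) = (k - 5)*(k + 1)*(k + 2)*(k - 1)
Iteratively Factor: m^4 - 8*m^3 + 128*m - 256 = (m - 4)*(m^3 - 4*m^2 - 16*m + 64) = (m - 4)^2*(m^2 - 16) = (m - 4)^3*(m + 4)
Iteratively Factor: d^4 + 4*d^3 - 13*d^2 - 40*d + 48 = (d - 3)*(d^3 + 7*d^2 + 8*d - 16) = (d - 3)*(d - 1)*(d^2 + 8*d + 16) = (d - 3)*(d - 1)*(d + 4)*(d + 4)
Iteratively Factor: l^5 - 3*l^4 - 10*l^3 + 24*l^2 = (l - 4)*(l^4 + l^3 - 6*l^2) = (l - 4)*(l + 3)*(l^3 - 2*l^2) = l*(l - 4)*(l + 3)*(l^2 - 2*l) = l*(l - 4)*(l - 2)*(l + 3)*(l)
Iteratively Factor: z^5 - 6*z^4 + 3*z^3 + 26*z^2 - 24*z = (z + 2)*(z^4 - 8*z^3 + 19*z^2 - 12*z) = z*(z + 2)*(z^3 - 8*z^2 + 19*z - 12) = z*(z - 1)*(z + 2)*(z^2 - 7*z + 12) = z*(z - 3)*(z - 1)*(z + 2)*(z - 4)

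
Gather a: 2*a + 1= 2*a + 1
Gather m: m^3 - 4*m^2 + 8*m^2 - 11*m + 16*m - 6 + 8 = m^3 + 4*m^2 + 5*m + 2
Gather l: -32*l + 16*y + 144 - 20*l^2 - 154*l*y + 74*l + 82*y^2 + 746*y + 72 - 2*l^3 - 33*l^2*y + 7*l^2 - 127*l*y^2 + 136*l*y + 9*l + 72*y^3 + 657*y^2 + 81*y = -2*l^3 + l^2*(-33*y - 13) + l*(-127*y^2 - 18*y + 51) + 72*y^3 + 739*y^2 + 843*y + 216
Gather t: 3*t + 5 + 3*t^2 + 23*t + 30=3*t^2 + 26*t + 35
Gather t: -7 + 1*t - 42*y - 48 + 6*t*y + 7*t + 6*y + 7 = t*(6*y + 8) - 36*y - 48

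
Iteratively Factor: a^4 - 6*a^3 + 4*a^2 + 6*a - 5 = (a - 1)*(a^3 - 5*a^2 - a + 5) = (a - 5)*(a - 1)*(a^2 - 1) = (a - 5)*(a - 1)*(a + 1)*(a - 1)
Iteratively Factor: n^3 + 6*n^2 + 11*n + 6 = (n + 3)*(n^2 + 3*n + 2) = (n + 1)*(n + 3)*(n + 2)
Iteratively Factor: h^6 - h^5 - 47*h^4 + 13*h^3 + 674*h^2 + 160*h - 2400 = (h + 4)*(h^5 - 5*h^4 - 27*h^3 + 121*h^2 + 190*h - 600) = (h - 2)*(h + 4)*(h^4 - 3*h^3 - 33*h^2 + 55*h + 300) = (h - 2)*(h + 3)*(h + 4)*(h^3 - 6*h^2 - 15*h + 100) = (h - 2)*(h + 3)*(h + 4)^2*(h^2 - 10*h + 25) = (h - 5)*(h - 2)*(h + 3)*(h + 4)^2*(h - 5)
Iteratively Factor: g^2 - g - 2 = (g + 1)*(g - 2)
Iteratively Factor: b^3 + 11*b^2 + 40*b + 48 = (b + 4)*(b^2 + 7*b + 12) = (b + 3)*(b + 4)*(b + 4)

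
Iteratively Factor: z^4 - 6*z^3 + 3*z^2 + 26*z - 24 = (z - 4)*(z^3 - 2*z^2 - 5*z + 6) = (z - 4)*(z - 1)*(z^2 - z - 6) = (z - 4)*(z - 1)*(z + 2)*(z - 3)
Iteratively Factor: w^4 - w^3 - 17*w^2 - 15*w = (w - 5)*(w^3 + 4*w^2 + 3*w) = (w - 5)*(w + 1)*(w^2 + 3*w) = w*(w - 5)*(w + 1)*(w + 3)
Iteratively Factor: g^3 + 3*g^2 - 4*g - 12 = (g + 2)*(g^2 + g - 6) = (g - 2)*(g + 2)*(g + 3)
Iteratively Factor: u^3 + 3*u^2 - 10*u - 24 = (u + 4)*(u^2 - u - 6) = (u - 3)*(u + 4)*(u + 2)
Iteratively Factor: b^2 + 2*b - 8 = (b - 2)*(b + 4)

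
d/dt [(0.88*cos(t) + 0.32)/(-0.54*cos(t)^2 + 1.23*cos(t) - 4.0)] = (-0.4752*cos(t)^2 - 0.3456*cos(t) + 3.9136)*sin(t)/(0.2916*cos(t)^4 - 1.3284*cos(t)^3 + 5.8329*cos(t)^2 - 9.84*cos(t) + 16.0)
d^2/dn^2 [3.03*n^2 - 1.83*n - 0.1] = 6.06000000000000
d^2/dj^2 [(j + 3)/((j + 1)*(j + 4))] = 2*(j^3 + 9*j^2 + 33*j + 43)/(j^6 + 15*j^5 + 87*j^4 + 245*j^3 + 348*j^2 + 240*j + 64)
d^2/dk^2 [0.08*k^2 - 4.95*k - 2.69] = 0.160000000000000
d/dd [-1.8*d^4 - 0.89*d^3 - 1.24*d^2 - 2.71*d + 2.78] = -7.2*d^3 - 2.67*d^2 - 2.48*d - 2.71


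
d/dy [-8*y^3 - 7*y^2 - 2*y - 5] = -24*y^2 - 14*y - 2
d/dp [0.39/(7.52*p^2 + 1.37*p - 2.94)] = (-5.8656*p - 0.5343)/(7.52*p^2 + 1.37*p - 2.94)^2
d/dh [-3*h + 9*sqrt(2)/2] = -3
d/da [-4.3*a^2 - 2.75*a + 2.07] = -8.6*a - 2.75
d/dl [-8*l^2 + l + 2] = 1 - 16*l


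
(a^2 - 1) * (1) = a^2 - 1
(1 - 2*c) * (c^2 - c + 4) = -2*c^3 + 3*c^2 - 9*c + 4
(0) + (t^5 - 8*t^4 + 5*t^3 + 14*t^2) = t^5 - 8*t^4 + 5*t^3 + 14*t^2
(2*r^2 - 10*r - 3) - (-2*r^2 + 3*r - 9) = 4*r^2 - 13*r + 6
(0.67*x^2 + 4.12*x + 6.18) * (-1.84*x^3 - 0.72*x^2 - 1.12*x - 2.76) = -1.2328*x^5 - 8.0632*x^4 - 15.088*x^3 - 10.9132*x^2 - 18.2928*x - 17.0568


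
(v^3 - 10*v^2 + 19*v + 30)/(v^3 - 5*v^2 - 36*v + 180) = (v + 1)/(v + 6)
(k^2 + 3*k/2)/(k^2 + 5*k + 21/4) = 2*k/(2*k + 7)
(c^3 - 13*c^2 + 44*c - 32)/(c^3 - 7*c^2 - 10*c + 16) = (c - 4)/(c + 2)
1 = 1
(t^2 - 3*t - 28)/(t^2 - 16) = (t - 7)/(t - 4)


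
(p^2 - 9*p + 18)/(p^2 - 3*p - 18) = (p - 3)/(p + 3)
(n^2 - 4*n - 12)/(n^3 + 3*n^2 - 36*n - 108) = (n + 2)/(n^2 + 9*n + 18)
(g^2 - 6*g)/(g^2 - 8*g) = (g - 6)/(g - 8)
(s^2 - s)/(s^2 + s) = (s - 1)/(s + 1)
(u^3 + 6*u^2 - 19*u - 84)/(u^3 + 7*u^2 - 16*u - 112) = (u + 3)/(u + 4)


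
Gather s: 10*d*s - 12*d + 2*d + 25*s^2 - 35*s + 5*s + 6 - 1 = -10*d + 25*s^2 + s*(10*d - 30) + 5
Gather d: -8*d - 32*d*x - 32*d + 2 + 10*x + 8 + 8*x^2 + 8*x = d*(-32*x - 40) + 8*x^2 + 18*x + 10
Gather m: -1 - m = -m - 1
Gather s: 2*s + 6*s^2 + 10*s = 6*s^2 + 12*s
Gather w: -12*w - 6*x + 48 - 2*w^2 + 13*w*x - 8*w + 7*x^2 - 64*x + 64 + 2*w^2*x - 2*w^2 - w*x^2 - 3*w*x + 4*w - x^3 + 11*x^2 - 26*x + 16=w^2*(2*x - 4) + w*(-x^2 + 10*x - 16) - x^3 + 18*x^2 - 96*x + 128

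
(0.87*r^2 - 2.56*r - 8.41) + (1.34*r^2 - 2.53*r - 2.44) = 2.21*r^2 - 5.09*r - 10.85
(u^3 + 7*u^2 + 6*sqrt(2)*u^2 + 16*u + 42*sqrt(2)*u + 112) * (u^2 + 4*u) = u^5 + 6*sqrt(2)*u^4 + 11*u^4 + 44*u^3 + 66*sqrt(2)*u^3 + 176*u^2 + 168*sqrt(2)*u^2 + 448*u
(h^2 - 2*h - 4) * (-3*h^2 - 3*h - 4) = -3*h^4 + 3*h^3 + 14*h^2 + 20*h + 16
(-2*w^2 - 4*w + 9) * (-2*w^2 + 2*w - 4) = 4*w^4 + 4*w^3 - 18*w^2 + 34*w - 36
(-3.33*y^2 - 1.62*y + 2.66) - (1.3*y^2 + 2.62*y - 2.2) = -4.63*y^2 - 4.24*y + 4.86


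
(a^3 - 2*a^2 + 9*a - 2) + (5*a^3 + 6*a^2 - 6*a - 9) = 6*a^3 + 4*a^2 + 3*a - 11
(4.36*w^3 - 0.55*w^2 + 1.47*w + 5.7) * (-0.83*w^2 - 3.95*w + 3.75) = -3.6188*w^5 - 16.7655*w^4 + 17.3024*w^3 - 12.6*w^2 - 17.0025*w + 21.375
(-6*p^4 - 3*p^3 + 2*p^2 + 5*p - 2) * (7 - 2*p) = 12*p^5 - 36*p^4 - 25*p^3 + 4*p^2 + 39*p - 14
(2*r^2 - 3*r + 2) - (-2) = 2*r^2 - 3*r + 4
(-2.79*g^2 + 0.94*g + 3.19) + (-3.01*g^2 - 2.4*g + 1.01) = -5.8*g^2 - 1.46*g + 4.2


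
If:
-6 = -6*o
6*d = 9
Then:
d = 3/2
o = 1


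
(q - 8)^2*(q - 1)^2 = q^4 - 18*q^3 + 97*q^2 - 144*q + 64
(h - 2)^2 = h^2 - 4*h + 4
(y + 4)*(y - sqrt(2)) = y^2 - sqrt(2)*y + 4*y - 4*sqrt(2)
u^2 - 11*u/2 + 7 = (u - 7/2)*(u - 2)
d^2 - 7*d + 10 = (d - 5)*(d - 2)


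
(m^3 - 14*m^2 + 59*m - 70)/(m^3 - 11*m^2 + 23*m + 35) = (m - 2)/(m + 1)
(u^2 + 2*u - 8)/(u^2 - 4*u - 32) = (u - 2)/(u - 8)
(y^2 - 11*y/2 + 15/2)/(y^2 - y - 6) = (y - 5/2)/(y + 2)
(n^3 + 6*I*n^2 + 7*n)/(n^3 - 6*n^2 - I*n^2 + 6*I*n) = (n + 7*I)/(n - 6)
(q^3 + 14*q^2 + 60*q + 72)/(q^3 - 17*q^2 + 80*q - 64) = (q^3 + 14*q^2 + 60*q + 72)/(q^3 - 17*q^2 + 80*q - 64)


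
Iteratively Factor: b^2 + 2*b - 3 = (b + 3)*(b - 1)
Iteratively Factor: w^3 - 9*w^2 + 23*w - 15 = (w - 5)*(w^2 - 4*w + 3) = (w - 5)*(w - 3)*(w - 1)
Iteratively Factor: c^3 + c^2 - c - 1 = (c + 1)*(c^2 - 1) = (c - 1)*(c + 1)*(c + 1)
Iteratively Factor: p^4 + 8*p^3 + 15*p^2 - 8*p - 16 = (p + 4)*(p^3 + 4*p^2 - p - 4) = (p + 4)^2*(p^2 - 1) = (p + 1)*(p + 4)^2*(p - 1)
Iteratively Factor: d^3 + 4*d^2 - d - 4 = (d - 1)*(d^2 + 5*d + 4) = (d - 1)*(d + 4)*(d + 1)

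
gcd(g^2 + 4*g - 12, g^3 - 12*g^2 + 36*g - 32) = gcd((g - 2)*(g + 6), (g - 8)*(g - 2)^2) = g - 2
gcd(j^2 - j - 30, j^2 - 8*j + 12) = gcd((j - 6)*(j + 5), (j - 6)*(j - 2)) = j - 6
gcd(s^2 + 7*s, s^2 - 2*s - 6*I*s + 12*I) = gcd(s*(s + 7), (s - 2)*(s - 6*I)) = 1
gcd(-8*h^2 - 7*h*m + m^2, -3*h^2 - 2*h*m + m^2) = h + m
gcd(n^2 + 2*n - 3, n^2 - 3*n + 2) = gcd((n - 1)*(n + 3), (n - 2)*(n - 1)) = n - 1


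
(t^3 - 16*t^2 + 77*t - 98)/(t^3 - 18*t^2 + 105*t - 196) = (t - 2)/(t - 4)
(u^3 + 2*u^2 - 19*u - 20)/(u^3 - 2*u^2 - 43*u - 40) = (u - 4)/(u - 8)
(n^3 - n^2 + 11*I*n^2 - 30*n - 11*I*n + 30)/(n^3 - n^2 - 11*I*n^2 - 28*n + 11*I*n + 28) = (n^2 + 11*I*n - 30)/(n^2 - 11*I*n - 28)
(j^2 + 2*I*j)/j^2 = (j + 2*I)/j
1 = 1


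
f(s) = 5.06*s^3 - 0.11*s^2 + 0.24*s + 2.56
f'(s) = 15.18*s^2 - 0.22*s + 0.24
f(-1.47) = -14.10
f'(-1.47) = 33.37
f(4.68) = 519.94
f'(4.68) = 331.69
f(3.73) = 264.51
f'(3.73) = 210.62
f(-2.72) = -100.73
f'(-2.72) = 113.15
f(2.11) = 50.11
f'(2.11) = 67.36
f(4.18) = 371.20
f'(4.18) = 264.55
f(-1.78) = -26.75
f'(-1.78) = 48.73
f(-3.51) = -218.45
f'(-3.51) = 188.03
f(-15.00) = -17103.29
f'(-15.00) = 3419.04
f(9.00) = 3684.55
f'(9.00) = 1227.84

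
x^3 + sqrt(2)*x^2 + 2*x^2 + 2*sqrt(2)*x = x*(x + 2)*(x + sqrt(2))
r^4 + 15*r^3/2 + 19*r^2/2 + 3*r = r*(r + 1/2)*(r + 1)*(r + 6)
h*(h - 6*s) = h^2 - 6*h*s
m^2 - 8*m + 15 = (m - 5)*(m - 3)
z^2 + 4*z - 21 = (z - 3)*(z + 7)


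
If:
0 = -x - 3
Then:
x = -3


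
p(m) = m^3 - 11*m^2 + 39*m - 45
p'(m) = 3*m^2 - 22*m + 39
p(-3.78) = -403.60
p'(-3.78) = 165.03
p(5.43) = 2.54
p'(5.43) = 7.99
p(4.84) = -0.54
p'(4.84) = 2.80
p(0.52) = -27.55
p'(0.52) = 28.37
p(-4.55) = -544.37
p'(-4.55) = 201.21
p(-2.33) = -208.24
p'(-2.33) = 106.55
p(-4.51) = -536.36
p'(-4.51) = 199.24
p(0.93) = -17.44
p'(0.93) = 21.13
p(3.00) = 0.00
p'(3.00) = 0.00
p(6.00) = 9.00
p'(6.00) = 15.00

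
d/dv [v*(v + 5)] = 2*v + 5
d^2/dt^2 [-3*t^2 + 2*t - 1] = -6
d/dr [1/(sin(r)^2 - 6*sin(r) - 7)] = 2*(3 - sin(r))*cos(r)/((sin(r) - 7)^2*(sin(r) + 1)^2)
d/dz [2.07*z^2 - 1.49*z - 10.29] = 4.14*z - 1.49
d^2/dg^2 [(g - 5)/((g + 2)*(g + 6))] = 2*(g^3 - 15*g^2 - 156*g - 356)/(g^6 + 24*g^5 + 228*g^4 + 1088*g^3 + 2736*g^2 + 3456*g + 1728)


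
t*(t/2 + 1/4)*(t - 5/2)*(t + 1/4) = t^4/2 - 7*t^3/8 - 7*t^2/8 - 5*t/32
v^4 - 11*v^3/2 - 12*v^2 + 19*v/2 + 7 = (v - 7)*(v - 1)*(v + 1/2)*(v + 2)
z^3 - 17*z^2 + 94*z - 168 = (z - 7)*(z - 6)*(z - 4)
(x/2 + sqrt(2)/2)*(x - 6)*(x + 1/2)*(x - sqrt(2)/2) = x^4/2 - 11*x^3/4 + sqrt(2)*x^3/4 - 2*x^2 - 11*sqrt(2)*x^2/8 - 3*sqrt(2)*x/4 + 11*x/4 + 3/2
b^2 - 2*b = b*(b - 2)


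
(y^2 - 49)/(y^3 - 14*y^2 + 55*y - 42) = (y + 7)/(y^2 - 7*y + 6)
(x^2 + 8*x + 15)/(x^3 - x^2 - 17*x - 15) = (x + 5)/(x^2 - 4*x - 5)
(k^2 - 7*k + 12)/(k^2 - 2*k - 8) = (k - 3)/(k + 2)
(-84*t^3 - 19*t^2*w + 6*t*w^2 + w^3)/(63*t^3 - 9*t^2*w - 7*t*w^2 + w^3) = (-28*t^2 + 3*t*w + w^2)/(21*t^2 - 10*t*w + w^2)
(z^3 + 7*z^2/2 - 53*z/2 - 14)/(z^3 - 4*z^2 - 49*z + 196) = (z + 1/2)/(z - 7)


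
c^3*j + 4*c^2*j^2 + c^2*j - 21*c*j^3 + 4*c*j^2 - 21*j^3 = (c - 3*j)*(c + 7*j)*(c*j + j)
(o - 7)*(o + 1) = o^2 - 6*o - 7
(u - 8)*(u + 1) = u^2 - 7*u - 8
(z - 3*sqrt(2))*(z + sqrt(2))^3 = z^4 - 12*z^2 - 16*sqrt(2)*z - 12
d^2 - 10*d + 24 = (d - 6)*(d - 4)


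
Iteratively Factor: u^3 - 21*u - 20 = (u + 4)*(u^2 - 4*u - 5) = (u - 5)*(u + 4)*(u + 1)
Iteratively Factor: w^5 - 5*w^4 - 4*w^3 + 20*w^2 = (w)*(w^4 - 5*w^3 - 4*w^2 + 20*w) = w*(w + 2)*(w^3 - 7*w^2 + 10*w) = w^2*(w + 2)*(w^2 - 7*w + 10) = w^2*(w - 5)*(w + 2)*(w - 2)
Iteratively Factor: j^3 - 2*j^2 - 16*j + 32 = (j - 4)*(j^2 + 2*j - 8) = (j - 4)*(j + 4)*(j - 2)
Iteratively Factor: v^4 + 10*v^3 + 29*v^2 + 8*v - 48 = (v + 4)*(v^3 + 6*v^2 + 5*v - 12) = (v - 1)*(v + 4)*(v^2 + 7*v + 12) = (v - 1)*(v + 3)*(v + 4)*(v + 4)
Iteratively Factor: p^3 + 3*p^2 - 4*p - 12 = (p - 2)*(p^2 + 5*p + 6) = (p - 2)*(p + 3)*(p + 2)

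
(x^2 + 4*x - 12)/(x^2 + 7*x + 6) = (x - 2)/(x + 1)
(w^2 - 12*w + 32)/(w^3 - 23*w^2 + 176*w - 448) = (w - 4)/(w^2 - 15*w + 56)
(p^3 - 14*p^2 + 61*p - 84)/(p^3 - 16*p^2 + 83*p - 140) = (p - 3)/(p - 5)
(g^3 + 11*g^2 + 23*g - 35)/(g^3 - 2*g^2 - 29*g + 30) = (g + 7)/(g - 6)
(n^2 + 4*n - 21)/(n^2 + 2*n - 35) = (n - 3)/(n - 5)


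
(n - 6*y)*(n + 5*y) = n^2 - n*y - 30*y^2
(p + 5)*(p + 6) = p^2 + 11*p + 30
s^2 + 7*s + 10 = (s + 2)*(s + 5)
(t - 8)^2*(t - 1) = t^3 - 17*t^2 + 80*t - 64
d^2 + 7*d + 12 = (d + 3)*(d + 4)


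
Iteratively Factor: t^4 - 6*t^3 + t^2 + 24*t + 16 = (t - 4)*(t^3 - 2*t^2 - 7*t - 4) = (t - 4)*(t + 1)*(t^2 - 3*t - 4) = (t - 4)^2*(t + 1)*(t + 1)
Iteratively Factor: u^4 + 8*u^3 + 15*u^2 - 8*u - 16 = (u + 1)*(u^3 + 7*u^2 + 8*u - 16) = (u + 1)*(u + 4)*(u^2 + 3*u - 4) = (u + 1)*(u + 4)^2*(u - 1)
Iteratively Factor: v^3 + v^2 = (v + 1)*(v^2) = v*(v + 1)*(v)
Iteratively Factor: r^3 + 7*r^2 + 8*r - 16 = (r + 4)*(r^2 + 3*r - 4) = (r + 4)^2*(r - 1)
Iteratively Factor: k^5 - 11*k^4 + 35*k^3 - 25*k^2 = (k - 5)*(k^4 - 6*k^3 + 5*k^2) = (k - 5)*(k - 1)*(k^3 - 5*k^2) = k*(k - 5)*(k - 1)*(k^2 - 5*k) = k*(k - 5)^2*(k - 1)*(k)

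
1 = 1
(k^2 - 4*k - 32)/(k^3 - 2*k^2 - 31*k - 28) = (k - 8)/(k^2 - 6*k - 7)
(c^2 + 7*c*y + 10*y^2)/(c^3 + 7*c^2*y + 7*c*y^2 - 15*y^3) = (-c - 2*y)/(-c^2 - 2*c*y + 3*y^2)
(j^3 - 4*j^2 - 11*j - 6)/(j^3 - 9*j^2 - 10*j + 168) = (j^2 + 2*j + 1)/(j^2 - 3*j - 28)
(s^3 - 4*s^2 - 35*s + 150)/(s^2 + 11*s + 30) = (s^2 - 10*s + 25)/(s + 5)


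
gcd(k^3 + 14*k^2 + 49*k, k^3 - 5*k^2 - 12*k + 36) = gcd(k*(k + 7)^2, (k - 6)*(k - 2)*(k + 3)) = 1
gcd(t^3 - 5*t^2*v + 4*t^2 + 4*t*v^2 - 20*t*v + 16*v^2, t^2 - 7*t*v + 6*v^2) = t - v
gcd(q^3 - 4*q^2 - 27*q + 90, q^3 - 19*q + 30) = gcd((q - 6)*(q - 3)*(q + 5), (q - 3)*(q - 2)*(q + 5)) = q^2 + 2*q - 15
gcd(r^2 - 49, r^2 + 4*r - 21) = r + 7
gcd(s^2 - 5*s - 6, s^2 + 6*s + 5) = s + 1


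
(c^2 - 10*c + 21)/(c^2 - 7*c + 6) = (c^2 - 10*c + 21)/(c^2 - 7*c + 6)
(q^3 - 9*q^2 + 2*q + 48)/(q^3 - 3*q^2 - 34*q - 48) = (q - 3)/(q + 3)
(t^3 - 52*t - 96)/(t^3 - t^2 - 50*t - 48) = (t + 2)/(t + 1)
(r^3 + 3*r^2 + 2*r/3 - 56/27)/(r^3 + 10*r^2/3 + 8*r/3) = (9*r^2 + 15*r - 14)/(9*r*(r + 2))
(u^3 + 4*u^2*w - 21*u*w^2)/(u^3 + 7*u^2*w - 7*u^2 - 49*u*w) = (u - 3*w)/(u - 7)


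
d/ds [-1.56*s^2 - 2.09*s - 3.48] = -3.12*s - 2.09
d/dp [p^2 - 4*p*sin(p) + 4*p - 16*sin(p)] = -4*p*cos(p) + 2*p - 4*sin(p) - 16*cos(p) + 4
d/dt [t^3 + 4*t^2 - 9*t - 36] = 3*t^2 + 8*t - 9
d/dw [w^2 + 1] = 2*w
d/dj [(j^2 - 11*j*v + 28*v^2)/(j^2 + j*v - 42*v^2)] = 2*v*(6*j^2 - 70*j*v + 217*v^2)/(j^4 + 2*j^3*v - 83*j^2*v^2 - 84*j*v^3 + 1764*v^4)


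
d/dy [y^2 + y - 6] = 2*y + 1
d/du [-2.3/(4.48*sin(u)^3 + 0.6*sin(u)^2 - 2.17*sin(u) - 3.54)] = (30.912*sin(u)^2 + 2.76*sin(u) - 4.991)*cos(u)/(4.48*sin(u)^3 + 0.6*sin(u)^2 - 2.17*sin(u) - 3.54)^2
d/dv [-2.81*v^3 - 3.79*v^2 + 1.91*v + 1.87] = -8.43*v^2 - 7.58*v + 1.91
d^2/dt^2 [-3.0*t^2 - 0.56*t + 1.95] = -6.00000000000000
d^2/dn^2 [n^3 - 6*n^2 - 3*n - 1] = 6*n - 12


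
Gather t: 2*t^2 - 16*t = 2*t^2 - 16*t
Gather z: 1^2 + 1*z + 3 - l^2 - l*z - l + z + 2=-l^2 - l + z*(2 - l) + 6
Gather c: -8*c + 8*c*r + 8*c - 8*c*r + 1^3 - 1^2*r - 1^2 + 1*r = 0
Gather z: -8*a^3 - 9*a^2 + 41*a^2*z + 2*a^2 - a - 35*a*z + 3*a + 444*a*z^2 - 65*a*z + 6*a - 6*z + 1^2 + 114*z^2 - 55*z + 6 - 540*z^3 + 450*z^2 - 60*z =-8*a^3 - 7*a^2 + 8*a - 540*z^3 + z^2*(444*a + 564) + z*(41*a^2 - 100*a - 121) + 7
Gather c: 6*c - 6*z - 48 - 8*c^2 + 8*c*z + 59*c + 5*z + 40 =-8*c^2 + c*(8*z + 65) - z - 8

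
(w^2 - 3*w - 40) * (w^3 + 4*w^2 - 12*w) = w^5 + w^4 - 64*w^3 - 124*w^2 + 480*w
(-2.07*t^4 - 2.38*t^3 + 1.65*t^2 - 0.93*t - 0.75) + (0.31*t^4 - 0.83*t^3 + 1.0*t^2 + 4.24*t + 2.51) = -1.76*t^4 - 3.21*t^3 + 2.65*t^2 + 3.31*t + 1.76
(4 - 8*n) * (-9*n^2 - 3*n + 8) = 72*n^3 - 12*n^2 - 76*n + 32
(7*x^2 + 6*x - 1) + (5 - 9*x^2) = -2*x^2 + 6*x + 4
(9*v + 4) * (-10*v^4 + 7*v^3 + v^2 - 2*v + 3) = -90*v^5 + 23*v^4 + 37*v^3 - 14*v^2 + 19*v + 12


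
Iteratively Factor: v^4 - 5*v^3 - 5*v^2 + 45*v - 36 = (v - 3)*(v^3 - 2*v^2 - 11*v + 12) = (v - 3)*(v + 3)*(v^2 - 5*v + 4) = (v - 3)*(v - 1)*(v + 3)*(v - 4)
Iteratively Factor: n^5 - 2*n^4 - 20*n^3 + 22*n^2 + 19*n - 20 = (n - 1)*(n^4 - n^3 - 21*n^2 + n + 20) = (n - 1)^2*(n^3 - 21*n - 20) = (n - 1)^2*(n + 4)*(n^2 - 4*n - 5) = (n - 5)*(n - 1)^2*(n + 4)*(n + 1)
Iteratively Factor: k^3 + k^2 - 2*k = (k)*(k^2 + k - 2) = k*(k - 1)*(k + 2)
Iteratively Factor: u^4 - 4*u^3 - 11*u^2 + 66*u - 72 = (u - 2)*(u^3 - 2*u^2 - 15*u + 36) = (u - 2)*(u + 4)*(u^2 - 6*u + 9) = (u - 3)*(u - 2)*(u + 4)*(u - 3)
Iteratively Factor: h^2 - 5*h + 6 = (h - 2)*(h - 3)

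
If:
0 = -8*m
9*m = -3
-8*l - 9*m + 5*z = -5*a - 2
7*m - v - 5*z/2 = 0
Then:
No Solution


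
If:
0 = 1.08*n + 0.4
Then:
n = -0.37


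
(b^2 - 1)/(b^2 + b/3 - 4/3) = 3*(b + 1)/(3*b + 4)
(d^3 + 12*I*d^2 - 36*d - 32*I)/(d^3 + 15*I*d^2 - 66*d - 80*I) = (d + 2*I)/(d + 5*I)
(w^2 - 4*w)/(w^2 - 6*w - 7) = w*(4 - w)/(-w^2 + 6*w + 7)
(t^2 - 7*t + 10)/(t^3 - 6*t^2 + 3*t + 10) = 1/(t + 1)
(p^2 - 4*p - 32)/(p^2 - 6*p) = (p^2 - 4*p - 32)/(p*(p - 6))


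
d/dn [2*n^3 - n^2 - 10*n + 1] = 6*n^2 - 2*n - 10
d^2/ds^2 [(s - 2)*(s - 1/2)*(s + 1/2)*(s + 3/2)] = 12*s^2 - 3*s - 13/2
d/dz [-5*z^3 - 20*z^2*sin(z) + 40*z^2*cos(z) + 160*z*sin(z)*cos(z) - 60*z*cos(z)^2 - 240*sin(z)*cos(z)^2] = -40*z^2*sin(z) - 20*z^2*cos(z) - 15*z^2 - 40*z*sin(z) + 60*z*sin(2*z) + 80*z*cos(z) + 160*z*cos(2*z) + 80*sin(2*z) - 60*cos(z) - 30*cos(2*z) - 180*cos(3*z) - 30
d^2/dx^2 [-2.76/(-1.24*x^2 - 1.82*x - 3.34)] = (-8.487552*x^2 - 12.457536*x + 2.76*(2.48*x + 1.82)*(4.96*x + 3.64) - 22.861632)/(1.24*x^2 + 1.82*x + 3.34)^3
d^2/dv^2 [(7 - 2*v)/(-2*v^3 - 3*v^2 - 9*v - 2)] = 6*(8*v^5 - 44*v^4 - 118*v^3 - 205*v^2 - 173*v - 187)/(8*v^9 + 36*v^8 + 162*v^7 + 375*v^6 + 801*v^5 + 999*v^4 + 1077*v^3 + 522*v^2 + 108*v + 8)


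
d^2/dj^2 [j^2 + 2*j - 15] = 2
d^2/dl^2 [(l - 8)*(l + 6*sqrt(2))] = 2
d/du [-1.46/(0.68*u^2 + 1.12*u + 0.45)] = (1.9856*u + 1.6352)/(0.68*u^2 + 1.12*u + 0.45)^2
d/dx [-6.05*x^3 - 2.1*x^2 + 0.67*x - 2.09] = -18.15*x^2 - 4.2*x + 0.67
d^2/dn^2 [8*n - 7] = 0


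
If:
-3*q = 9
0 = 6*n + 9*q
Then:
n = 9/2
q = -3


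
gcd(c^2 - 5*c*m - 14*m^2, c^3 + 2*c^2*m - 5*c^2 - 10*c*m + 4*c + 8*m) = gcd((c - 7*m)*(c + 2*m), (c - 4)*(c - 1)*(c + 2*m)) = c + 2*m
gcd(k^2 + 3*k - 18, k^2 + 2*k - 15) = k - 3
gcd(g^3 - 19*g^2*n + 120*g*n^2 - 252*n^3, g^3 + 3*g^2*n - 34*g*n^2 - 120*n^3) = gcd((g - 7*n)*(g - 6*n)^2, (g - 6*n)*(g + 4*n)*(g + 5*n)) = g - 6*n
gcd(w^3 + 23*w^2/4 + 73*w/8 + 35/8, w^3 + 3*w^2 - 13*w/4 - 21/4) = w^2 + 9*w/2 + 7/2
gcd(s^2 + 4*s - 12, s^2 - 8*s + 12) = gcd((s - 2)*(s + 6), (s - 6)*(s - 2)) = s - 2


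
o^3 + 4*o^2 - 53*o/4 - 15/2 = (o - 5/2)*(o + 1/2)*(o + 6)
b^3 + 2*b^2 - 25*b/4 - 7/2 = (b - 2)*(b + 1/2)*(b + 7/2)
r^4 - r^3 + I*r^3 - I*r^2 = r^2*(r - 1)*(r + I)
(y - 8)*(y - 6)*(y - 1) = y^3 - 15*y^2 + 62*y - 48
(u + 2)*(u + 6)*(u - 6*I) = u^3 + 8*u^2 - 6*I*u^2 + 12*u - 48*I*u - 72*I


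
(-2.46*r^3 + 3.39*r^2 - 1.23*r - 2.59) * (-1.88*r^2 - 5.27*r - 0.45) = 4.6248*r^5 + 6.591*r^4 - 14.4459*r^3 + 9.8258*r^2 + 14.2028*r + 1.1655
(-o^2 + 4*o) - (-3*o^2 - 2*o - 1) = 2*o^2 + 6*o + 1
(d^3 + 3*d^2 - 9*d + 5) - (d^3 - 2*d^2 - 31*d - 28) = 5*d^2 + 22*d + 33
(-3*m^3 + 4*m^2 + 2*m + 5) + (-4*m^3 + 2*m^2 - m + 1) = -7*m^3 + 6*m^2 + m + 6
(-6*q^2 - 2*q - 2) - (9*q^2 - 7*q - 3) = -15*q^2 + 5*q + 1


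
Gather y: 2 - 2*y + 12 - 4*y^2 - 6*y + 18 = -4*y^2 - 8*y + 32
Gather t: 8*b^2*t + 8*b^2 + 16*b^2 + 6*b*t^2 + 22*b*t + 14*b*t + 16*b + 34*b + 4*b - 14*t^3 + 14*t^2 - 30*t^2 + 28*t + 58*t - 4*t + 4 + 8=24*b^2 + 54*b - 14*t^3 + t^2*(6*b - 16) + t*(8*b^2 + 36*b + 82) + 12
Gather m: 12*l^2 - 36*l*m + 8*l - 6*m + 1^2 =12*l^2 + 8*l + m*(-36*l - 6) + 1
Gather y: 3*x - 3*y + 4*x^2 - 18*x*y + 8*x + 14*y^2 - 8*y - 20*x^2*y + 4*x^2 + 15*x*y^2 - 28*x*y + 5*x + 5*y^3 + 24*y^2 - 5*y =8*x^2 + 16*x + 5*y^3 + y^2*(15*x + 38) + y*(-20*x^2 - 46*x - 16)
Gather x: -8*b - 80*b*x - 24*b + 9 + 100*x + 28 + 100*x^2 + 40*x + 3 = -32*b + 100*x^2 + x*(140 - 80*b) + 40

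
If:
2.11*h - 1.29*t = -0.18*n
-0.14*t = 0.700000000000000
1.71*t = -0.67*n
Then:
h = -4.15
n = 12.76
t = -5.00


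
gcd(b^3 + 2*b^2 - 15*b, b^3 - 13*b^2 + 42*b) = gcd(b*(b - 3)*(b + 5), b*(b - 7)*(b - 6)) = b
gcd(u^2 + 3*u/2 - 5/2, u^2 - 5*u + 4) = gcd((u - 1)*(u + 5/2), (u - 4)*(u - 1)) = u - 1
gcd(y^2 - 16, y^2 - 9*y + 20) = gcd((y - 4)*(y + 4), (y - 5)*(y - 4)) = y - 4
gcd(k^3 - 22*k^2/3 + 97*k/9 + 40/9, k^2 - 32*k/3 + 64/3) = k - 8/3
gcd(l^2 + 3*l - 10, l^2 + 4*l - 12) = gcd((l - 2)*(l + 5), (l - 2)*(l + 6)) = l - 2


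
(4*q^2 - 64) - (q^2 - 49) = 3*q^2 - 15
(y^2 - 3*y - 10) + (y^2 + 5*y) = 2*y^2 + 2*y - 10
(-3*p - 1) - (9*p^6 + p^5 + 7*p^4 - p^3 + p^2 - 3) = -9*p^6 - p^5 - 7*p^4 + p^3 - p^2 - 3*p + 2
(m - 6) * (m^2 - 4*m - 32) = m^3 - 10*m^2 - 8*m + 192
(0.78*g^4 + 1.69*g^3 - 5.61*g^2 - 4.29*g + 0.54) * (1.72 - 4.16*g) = -3.2448*g^5 - 5.6888*g^4 + 26.2444*g^3 + 8.1972*g^2 - 9.6252*g + 0.9288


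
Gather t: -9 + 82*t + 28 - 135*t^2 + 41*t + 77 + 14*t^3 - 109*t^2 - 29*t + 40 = 14*t^3 - 244*t^2 + 94*t + 136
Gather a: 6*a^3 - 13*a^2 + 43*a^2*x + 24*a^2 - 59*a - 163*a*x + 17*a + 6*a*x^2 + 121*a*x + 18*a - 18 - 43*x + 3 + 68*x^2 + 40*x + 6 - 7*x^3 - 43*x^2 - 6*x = 6*a^3 + a^2*(43*x + 11) + a*(6*x^2 - 42*x - 24) - 7*x^3 + 25*x^2 - 9*x - 9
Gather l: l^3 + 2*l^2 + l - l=l^3 + 2*l^2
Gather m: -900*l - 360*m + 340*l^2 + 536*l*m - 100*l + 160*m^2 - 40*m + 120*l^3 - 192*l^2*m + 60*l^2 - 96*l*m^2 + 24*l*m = 120*l^3 + 400*l^2 - 1000*l + m^2*(160 - 96*l) + m*(-192*l^2 + 560*l - 400)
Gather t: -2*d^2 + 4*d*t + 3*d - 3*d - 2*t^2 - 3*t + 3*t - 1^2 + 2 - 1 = -2*d^2 + 4*d*t - 2*t^2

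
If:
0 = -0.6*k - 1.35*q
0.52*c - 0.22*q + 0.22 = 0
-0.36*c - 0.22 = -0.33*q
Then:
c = -0.26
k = -0.86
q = 0.38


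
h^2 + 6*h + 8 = (h + 2)*(h + 4)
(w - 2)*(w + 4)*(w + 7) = w^3 + 9*w^2 + 6*w - 56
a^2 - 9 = (a - 3)*(a + 3)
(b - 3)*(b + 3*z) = b^2 + 3*b*z - 3*b - 9*z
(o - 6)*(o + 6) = o^2 - 36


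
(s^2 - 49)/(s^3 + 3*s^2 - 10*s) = (s^2 - 49)/(s*(s^2 + 3*s - 10))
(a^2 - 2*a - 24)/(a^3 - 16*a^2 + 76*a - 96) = (a + 4)/(a^2 - 10*a + 16)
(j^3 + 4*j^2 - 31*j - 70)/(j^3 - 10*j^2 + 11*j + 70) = (j + 7)/(j - 7)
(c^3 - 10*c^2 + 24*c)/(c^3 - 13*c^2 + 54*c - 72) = c/(c - 3)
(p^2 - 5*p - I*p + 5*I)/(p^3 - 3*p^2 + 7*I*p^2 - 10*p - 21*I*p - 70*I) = (p - I)/(p^2 + p*(2 + 7*I) + 14*I)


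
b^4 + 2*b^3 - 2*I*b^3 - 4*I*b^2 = b^2*(b + 2)*(b - 2*I)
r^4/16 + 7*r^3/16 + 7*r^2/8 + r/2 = r*(r/4 + 1/2)*(r/4 + 1)*(r + 1)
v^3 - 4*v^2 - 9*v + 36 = (v - 4)*(v - 3)*(v + 3)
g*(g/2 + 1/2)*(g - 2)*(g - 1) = g^4/2 - g^3 - g^2/2 + g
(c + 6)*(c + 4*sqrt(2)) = c^2 + 4*sqrt(2)*c + 6*c + 24*sqrt(2)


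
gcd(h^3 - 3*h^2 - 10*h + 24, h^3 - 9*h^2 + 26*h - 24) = h^2 - 6*h + 8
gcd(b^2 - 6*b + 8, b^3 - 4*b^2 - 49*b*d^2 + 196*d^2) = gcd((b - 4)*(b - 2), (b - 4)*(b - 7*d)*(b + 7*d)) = b - 4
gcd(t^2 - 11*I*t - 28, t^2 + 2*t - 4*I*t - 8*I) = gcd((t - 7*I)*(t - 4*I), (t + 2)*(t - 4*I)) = t - 4*I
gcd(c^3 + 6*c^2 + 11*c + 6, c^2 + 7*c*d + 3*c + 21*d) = c + 3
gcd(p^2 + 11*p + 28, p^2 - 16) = p + 4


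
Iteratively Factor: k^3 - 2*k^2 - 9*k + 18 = (k - 3)*(k^2 + k - 6) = (k - 3)*(k - 2)*(k + 3)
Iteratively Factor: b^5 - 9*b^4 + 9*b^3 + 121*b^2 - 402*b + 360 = (b - 2)*(b^4 - 7*b^3 - 5*b^2 + 111*b - 180) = (b - 5)*(b - 2)*(b^3 - 2*b^2 - 15*b + 36) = (b - 5)*(b - 3)*(b - 2)*(b^2 + b - 12) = (b - 5)*(b - 3)*(b - 2)*(b + 4)*(b - 3)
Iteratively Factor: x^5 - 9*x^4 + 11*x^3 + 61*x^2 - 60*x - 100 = (x - 2)*(x^4 - 7*x^3 - 3*x^2 + 55*x + 50) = (x - 5)*(x - 2)*(x^3 - 2*x^2 - 13*x - 10) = (x - 5)*(x - 2)*(x + 1)*(x^2 - 3*x - 10) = (x - 5)^2*(x - 2)*(x + 1)*(x + 2)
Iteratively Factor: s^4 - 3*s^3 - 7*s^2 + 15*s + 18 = (s - 3)*(s^3 - 7*s - 6) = (s - 3)*(s + 1)*(s^2 - s - 6) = (s - 3)^2*(s + 1)*(s + 2)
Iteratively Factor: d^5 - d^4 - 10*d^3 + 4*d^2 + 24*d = (d)*(d^4 - d^3 - 10*d^2 + 4*d + 24) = d*(d + 2)*(d^3 - 3*d^2 - 4*d + 12) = d*(d + 2)^2*(d^2 - 5*d + 6) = d*(d - 2)*(d + 2)^2*(d - 3)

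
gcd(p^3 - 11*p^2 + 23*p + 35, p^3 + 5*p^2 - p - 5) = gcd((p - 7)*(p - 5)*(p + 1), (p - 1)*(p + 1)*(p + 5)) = p + 1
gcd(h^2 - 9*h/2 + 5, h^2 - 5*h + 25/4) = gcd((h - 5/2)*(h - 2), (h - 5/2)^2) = h - 5/2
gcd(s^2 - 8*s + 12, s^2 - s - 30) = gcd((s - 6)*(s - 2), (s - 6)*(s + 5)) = s - 6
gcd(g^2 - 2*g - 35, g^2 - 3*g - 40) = g + 5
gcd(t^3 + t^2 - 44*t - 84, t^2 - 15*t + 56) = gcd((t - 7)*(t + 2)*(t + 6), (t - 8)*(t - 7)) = t - 7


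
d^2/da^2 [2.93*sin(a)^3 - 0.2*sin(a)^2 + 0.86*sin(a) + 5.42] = -3.0575*sin(a) + 6.5925*sin(3*a) - 0.4*cos(2*a)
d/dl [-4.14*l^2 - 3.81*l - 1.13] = -8.28*l - 3.81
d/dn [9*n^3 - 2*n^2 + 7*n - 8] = 27*n^2 - 4*n + 7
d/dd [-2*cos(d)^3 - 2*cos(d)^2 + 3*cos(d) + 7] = (4*cos(d) + 3*cos(2*d))*sin(d)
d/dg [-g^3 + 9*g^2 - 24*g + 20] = -3*g^2 + 18*g - 24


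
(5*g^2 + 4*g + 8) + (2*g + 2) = 5*g^2 + 6*g + 10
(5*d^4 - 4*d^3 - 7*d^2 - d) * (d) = 5*d^5 - 4*d^4 - 7*d^3 - d^2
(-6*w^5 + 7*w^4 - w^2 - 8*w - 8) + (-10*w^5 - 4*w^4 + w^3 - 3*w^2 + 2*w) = -16*w^5 + 3*w^4 + w^3 - 4*w^2 - 6*w - 8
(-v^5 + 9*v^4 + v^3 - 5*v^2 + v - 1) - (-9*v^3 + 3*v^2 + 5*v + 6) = -v^5 + 9*v^4 + 10*v^3 - 8*v^2 - 4*v - 7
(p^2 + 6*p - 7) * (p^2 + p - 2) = p^4 + 7*p^3 - 3*p^2 - 19*p + 14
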